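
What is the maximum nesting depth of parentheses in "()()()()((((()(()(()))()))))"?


Input: "()()()()((((()(()(()))()))))"
Tracking depth:
  Position 0 '(': depth becomes 1
  Position 1 ')': depth becomes 0
  Position 2 '(': depth becomes 1
  Position 3 ')': depth becomes 0
  Position 4 '(': depth becomes 1
  Position 5 ')': depth becomes 0
  Position 6 '(': depth becomes 1
  Position 7 ')': depth becomes 0
  Position 8 '(': depth becomes 1
  Position 9 '(': depth becomes 2
  Position 10 '(': depth becomes 3
  Position 11 '(': depth becomes 4
  Position 12 '(': depth becomes 5
  Position 13 ')': depth becomes 4
  Position 14 '(': depth becomes 5
  Position 15 '(': depth becomes 6
  Position 16 ')': depth becomes 5
  Position 17 '(': depth becomes 6
  Position 18 '(': depth becomes 7
  Position 19 ')': depth becomes 6
  Position 20 ')': depth becomes 5
  Position 21 ')': depth becomes 4
  Position 22 '(': depth becomes 5
  Position 23 ')': depth becomes 4
  Position 24 ')': depth becomes 3
  Position 25 ')': depth becomes 2
  Position 26 ')': depth becomes 1
  Position 27 ')': depth becomes 0
Maximum depth reached: 7

7


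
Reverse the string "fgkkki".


Input: fgkkki
Reading characters right to left:
  Position 5: 'i'
  Position 4: 'k'
  Position 3: 'k'
  Position 2: 'k'
  Position 1: 'g'
  Position 0: 'f'
Reversed: ikkkgf

ikkkgf


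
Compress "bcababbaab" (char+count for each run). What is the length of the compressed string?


Input: bcababbaab
Runs:
  'b' x 1 => "b1"
  'c' x 1 => "c1"
  'a' x 1 => "a1"
  'b' x 1 => "b1"
  'a' x 1 => "a1"
  'b' x 2 => "b2"
  'a' x 2 => "a2"
  'b' x 1 => "b1"
Compressed: "b1c1a1b1a1b2a2b1"
Compressed length: 16

16


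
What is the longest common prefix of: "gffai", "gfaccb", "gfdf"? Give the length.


Words: gffai, gfaccb, gfdf
  Position 0: all 'g' => match
  Position 1: all 'f' => match
  Position 2: ('f', 'a', 'd') => mismatch, stop
LCP = "gf" (length 2)

2


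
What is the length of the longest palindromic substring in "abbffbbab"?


Input: "abbffbbab"
Checking substrings for palindromes:
  [0:8] "abbffbba" (len 8) => palindrome
  [1:7] "bbffbb" (len 6) => palindrome
  [2:6] "bffb" (len 4) => palindrome
  [6:9] "bab" (len 3) => palindrome
  [1:3] "bb" (len 2) => palindrome
  [3:5] "ff" (len 2) => palindrome
Longest palindromic substring: "abbffbba" with length 8

8


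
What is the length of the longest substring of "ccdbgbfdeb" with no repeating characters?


Input: "ccdbgbfdeb"
Sliding window (track last position of each char):
  Position 0 ('c'): window [0,0] length 1 -- new best
  Position 1 ('c'): repeat (last at 0), move window start to 1
  Position 1 ('c'): window [1,1] length 1
  Position 2 ('d'): window [1,2] length 2 -- new best
  Position 3 ('b'): window [1,3] length 3 -- new best
  Position 4 ('g'): window [1,4] length 4 -- new best
  Position 5 ('b'): repeat (last at 3), move window start to 4
  Position 5 ('b'): window [4,5] length 2
  Position 6 ('f'): window [4,6] length 3
  Position 7 ('d'): window [4,7] length 4
  Position 8 ('e'): window [4,8] length 5 -- new best
  Position 9 ('b'): repeat (last at 5), move window start to 6
  Position 9 ('b'): window [6,9] length 4
Longest substring with no repeats: "gbfde" with length 5

5


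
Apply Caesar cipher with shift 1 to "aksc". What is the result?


Caesar cipher: shift "aksc" by 1
  'a' (pos 0) + 1 = pos 1 = 'b'
  'k' (pos 10) + 1 = pos 11 = 'l'
  's' (pos 18) + 1 = pos 19 = 't'
  'c' (pos 2) + 1 = pos 3 = 'd'
Result: bltd

bltd


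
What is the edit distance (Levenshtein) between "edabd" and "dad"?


Computing edit distance: "edabd" -> "dad"
DP table:
           d    a    d
      0    1    2    3
  e   1    1    2    3
  d   2    1    2    2
  a   3    2    1    2
  b   4    3    2    2
  d   5    4    3    2
Edit distance = dp[5][3] = 2

2


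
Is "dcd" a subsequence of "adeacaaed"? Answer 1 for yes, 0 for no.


Check if "dcd" is a subsequence of "adeacaaed"
Greedy scan:
  Position 0 ('a'): no match needed
  Position 1 ('d'): matches sub[0] = 'd'
  Position 2 ('e'): no match needed
  Position 3 ('a'): no match needed
  Position 4 ('c'): matches sub[1] = 'c'
  Position 5 ('a'): no match needed
  Position 6 ('a'): no match needed
  Position 7 ('e'): no match needed
  Position 8 ('d'): matches sub[2] = 'd'
All 3 characters matched => is a subsequence

1


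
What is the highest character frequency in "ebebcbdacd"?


Input: ebebcbdacd
Character counts:
  'a': 1
  'b': 3
  'c': 2
  'd': 2
  'e': 2
Maximum frequency: 3

3


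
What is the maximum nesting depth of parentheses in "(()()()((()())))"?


Input: "(()()()((()())))"
Tracking depth:
  Position 0 '(': depth becomes 1
  Position 1 '(': depth becomes 2
  Position 2 ')': depth becomes 1
  Position 3 '(': depth becomes 2
  Position 4 ')': depth becomes 1
  Position 5 '(': depth becomes 2
  Position 6 ')': depth becomes 1
  Position 7 '(': depth becomes 2
  Position 8 '(': depth becomes 3
  Position 9 '(': depth becomes 4
  Position 10 ')': depth becomes 3
  Position 11 '(': depth becomes 4
  Position 12 ')': depth becomes 3
  Position 13 ')': depth becomes 2
  Position 14 ')': depth becomes 1
  Position 15 ')': depth becomes 0
Maximum depth reached: 4

4


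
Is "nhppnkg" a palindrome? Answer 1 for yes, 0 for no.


Input: nhppnkg
Reversed: gknpphn
  Compare pos 0 ('n') with pos 6 ('g'): MISMATCH
  Compare pos 1 ('h') with pos 5 ('k'): MISMATCH
  Compare pos 2 ('p') with pos 4 ('n'): MISMATCH
Result: not a palindrome

0


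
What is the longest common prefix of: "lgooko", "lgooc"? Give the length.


Words: lgooko, lgooc
  Position 0: all 'l' => match
  Position 1: all 'g' => match
  Position 2: all 'o' => match
  Position 3: all 'o' => match
  Position 4: ('k', 'c') => mismatch, stop
LCP = "lgoo" (length 4)

4


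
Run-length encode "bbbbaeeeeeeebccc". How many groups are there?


Input: bbbbaeeeeeeebccc
Scanning for consecutive runs:
  Group 1: 'b' x 4 (positions 0-3)
  Group 2: 'a' x 1 (positions 4-4)
  Group 3: 'e' x 7 (positions 5-11)
  Group 4: 'b' x 1 (positions 12-12)
  Group 5: 'c' x 3 (positions 13-15)
Total groups: 5

5


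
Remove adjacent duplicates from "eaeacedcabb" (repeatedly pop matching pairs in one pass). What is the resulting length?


Input: eaeacedcabb
Stack-based adjacent duplicate removal:
  Read 'e': push. Stack: e
  Read 'a': push. Stack: ea
  Read 'e': push. Stack: eae
  Read 'a': push. Stack: eaea
  Read 'c': push. Stack: eaeac
  Read 'e': push. Stack: eaeace
  Read 'd': push. Stack: eaeaced
  Read 'c': push. Stack: eaeacedc
  Read 'a': push. Stack: eaeacedca
  Read 'b': push. Stack: eaeacedcab
  Read 'b': matches stack top 'b' => pop. Stack: eaeacedca
Final stack: "eaeacedca" (length 9)

9


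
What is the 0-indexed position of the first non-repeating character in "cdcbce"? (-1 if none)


Input: cdcbce
Character frequencies:
  'b': 1
  'c': 3
  'd': 1
  'e': 1
Scanning left to right for freq == 1:
  Position 0 ('c'): freq=3, skip
  Position 1 ('d'): unique! => answer = 1

1


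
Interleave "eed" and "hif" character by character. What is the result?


Interleaving "eed" and "hif":
  Position 0: 'e' from first, 'h' from second => "eh"
  Position 1: 'e' from first, 'i' from second => "ei"
  Position 2: 'd' from first, 'f' from second => "df"
Result: eheidf

eheidf


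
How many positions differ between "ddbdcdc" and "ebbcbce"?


Comparing "ddbdcdc" and "ebbcbce" position by position:
  Position 0: 'd' vs 'e' => DIFFER
  Position 1: 'd' vs 'b' => DIFFER
  Position 2: 'b' vs 'b' => same
  Position 3: 'd' vs 'c' => DIFFER
  Position 4: 'c' vs 'b' => DIFFER
  Position 5: 'd' vs 'c' => DIFFER
  Position 6: 'c' vs 'e' => DIFFER
Positions that differ: 6

6


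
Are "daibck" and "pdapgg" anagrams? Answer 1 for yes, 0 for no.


Strings: "daibck", "pdapgg"
Sorted first:  abcdik
Sorted second: adggpp
Differ at position 1: 'b' vs 'd' => not anagrams

0


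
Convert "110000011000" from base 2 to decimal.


Input: "110000011000" in base 2
Positional expansion:
  Digit '1' (value 1) x 2^11 = 2048
  Digit '1' (value 1) x 2^10 = 1024
  Digit '0' (value 0) x 2^9 = 0
  Digit '0' (value 0) x 2^8 = 0
  Digit '0' (value 0) x 2^7 = 0
  Digit '0' (value 0) x 2^6 = 0
  Digit '0' (value 0) x 2^5 = 0
  Digit '1' (value 1) x 2^4 = 16
  Digit '1' (value 1) x 2^3 = 8
  Digit '0' (value 0) x 2^2 = 0
  Digit '0' (value 0) x 2^1 = 0
  Digit '0' (value 0) x 2^0 = 0
Sum = 3096

3096


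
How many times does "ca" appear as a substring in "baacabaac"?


Searching for "ca" in "baacabaac"
Scanning each position:
  Position 0: "ba" => no
  Position 1: "aa" => no
  Position 2: "ac" => no
  Position 3: "ca" => MATCH
  Position 4: "ab" => no
  Position 5: "ba" => no
  Position 6: "aa" => no
  Position 7: "ac" => no
Total occurrences: 1

1


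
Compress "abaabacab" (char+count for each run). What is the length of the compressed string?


Input: abaabacab
Runs:
  'a' x 1 => "a1"
  'b' x 1 => "b1"
  'a' x 2 => "a2"
  'b' x 1 => "b1"
  'a' x 1 => "a1"
  'c' x 1 => "c1"
  'a' x 1 => "a1"
  'b' x 1 => "b1"
Compressed: "a1b1a2b1a1c1a1b1"
Compressed length: 16

16


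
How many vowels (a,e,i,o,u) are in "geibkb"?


Input: geibkb
Checking each character:
  'g' at position 0: consonant
  'e' at position 1: vowel (running total: 1)
  'i' at position 2: vowel (running total: 2)
  'b' at position 3: consonant
  'k' at position 4: consonant
  'b' at position 5: consonant
Total vowels: 2

2


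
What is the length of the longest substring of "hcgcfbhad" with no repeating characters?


Input: "hcgcfbhad"
Sliding window (track last position of each char):
  Position 0 ('h'): window [0,0] length 1 -- new best
  Position 1 ('c'): window [0,1] length 2 -- new best
  Position 2 ('g'): window [0,2] length 3 -- new best
  Position 3 ('c'): repeat (last at 1), move window start to 2
  Position 3 ('c'): window [2,3] length 2
  Position 4 ('f'): window [2,4] length 3
  Position 5 ('b'): window [2,5] length 4 -- new best
  Position 6 ('h'): window [2,6] length 5 -- new best
  Position 7 ('a'): window [2,7] length 6 -- new best
  Position 8 ('d'): window [2,8] length 7 -- new best
Longest substring with no repeats: "gcfbhad" with length 7

7


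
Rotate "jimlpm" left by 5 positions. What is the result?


Input: "jimlpm", rotate left by 5
First 5 characters: "jimlp"
Remaining characters: "m"
Concatenate remaining + first: "m" + "jimlp" = "mjimlp"

mjimlp


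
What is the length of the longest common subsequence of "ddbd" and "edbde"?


LCS of "ddbd" and "edbde"
DP table:
           e    d    b    d    e
      0    0    0    0    0    0
  d   0    0    1    1    1    1
  d   0    0    1    1    2    2
  b   0    0    1    2    2    2
  d   0    0    1    2    3    3
LCS length = dp[4][5] = 3

3


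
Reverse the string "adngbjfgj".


Input: adngbjfgj
Reading characters right to left:
  Position 8: 'j'
  Position 7: 'g'
  Position 6: 'f'
  Position 5: 'j'
  Position 4: 'b'
  Position 3: 'g'
  Position 2: 'n'
  Position 1: 'd'
  Position 0: 'a'
Reversed: jgfjbgnda

jgfjbgnda


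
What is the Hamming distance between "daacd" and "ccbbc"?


Comparing "daacd" and "ccbbc" position by position:
  Position 0: 'd' vs 'c' => differ
  Position 1: 'a' vs 'c' => differ
  Position 2: 'a' vs 'b' => differ
  Position 3: 'c' vs 'b' => differ
  Position 4: 'd' vs 'c' => differ
Total differences (Hamming distance): 5

5


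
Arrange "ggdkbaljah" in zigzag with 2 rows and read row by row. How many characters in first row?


Zigzag "ggdkbaljah" into 2 rows:
Placing characters:
  'g' => row 0
  'g' => row 1
  'd' => row 0
  'k' => row 1
  'b' => row 0
  'a' => row 1
  'l' => row 0
  'j' => row 1
  'a' => row 0
  'h' => row 1
Rows:
  Row 0: "gdbla"
  Row 1: "gkajh"
First row length: 5

5


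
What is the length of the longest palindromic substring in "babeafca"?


Input: "babeafca"
Checking substrings for palindromes:
  [0:3] "bab" (len 3) => palindrome
Longest palindromic substring: "bab" with length 3

3


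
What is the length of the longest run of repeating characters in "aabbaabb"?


Input: "aabbaabb"
Scanning for longest run:
  Position 1 ('a'): continues run of 'a', length=2
  Position 2 ('b'): new char, reset run to 1
  Position 3 ('b'): continues run of 'b', length=2
  Position 4 ('a'): new char, reset run to 1
  Position 5 ('a'): continues run of 'a', length=2
  Position 6 ('b'): new char, reset run to 1
  Position 7 ('b'): continues run of 'b', length=2
Longest run: 'a' with length 2

2


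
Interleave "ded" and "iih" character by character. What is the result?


Interleaving "ded" and "iih":
  Position 0: 'd' from first, 'i' from second => "di"
  Position 1: 'e' from first, 'i' from second => "ei"
  Position 2: 'd' from first, 'h' from second => "dh"
Result: dieidh

dieidh


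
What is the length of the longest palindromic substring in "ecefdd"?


Input: "ecefdd"
Checking substrings for palindromes:
  [0:3] "ece" (len 3) => palindrome
  [4:6] "dd" (len 2) => palindrome
Longest palindromic substring: "ece" with length 3

3


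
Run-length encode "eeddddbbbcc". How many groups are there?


Input: eeddddbbbcc
Scanning for consecutive runs:
  Group 1: 'e' x 2 (positions 0-1)
  Group 2: 'd' x 4 (positions 2-5)
  Group 3: 'b' x 3 (positions 6-8)
  Group 4: 'c' x 2 (positions 9-10)
Total groups: 4

4


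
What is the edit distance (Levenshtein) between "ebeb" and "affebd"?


Computing edit distance: "ebeb" -> "affebd"
DP table:
           a    f    f    e    b    d
      0    1    2    3    4    5    6
  e   1    1    2    3    3    4    5
  b   2    2    2    3    4    3    4
  e   3    3    3    3    3    4    4
  b   4    4    4    4    4    3    4
Edit distance = dp[4][6] = 4

4


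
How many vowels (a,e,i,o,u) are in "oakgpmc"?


Input: oakgpmc
Checking each character:
  'o' at position 0: vowel (running total: 1)
  'a' at position 1: vowel (running total: 2)
  'k' at position 2: consonant
  'g' at position 3: consonant
  'p' at position 4: consonant
  'm' at position 5: consonant
  'c' at position 6: consonant
Total vowels: 2

2


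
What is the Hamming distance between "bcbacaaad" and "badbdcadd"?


Comparing "bcbacaaad" and "badbdcadd" position by position:
  Position 0: 'b' vs 'b' => same
  Position 1: 'c' vs 'a' => differ
  Position 2: 'b' vs 'd' => differ
  Position 3: 'a' vs 'b' => differ
  Position 4: 'c' vs 'd' => differ
  Position 5: 'a' vs 'c' => differ
  Position 6: 'a' vs 'a' => same
  Position 7: 'a' vs 'd' => differ
  Position 8: 'd' vs 'd' => same
Total differences (Hamming distance): 6

6


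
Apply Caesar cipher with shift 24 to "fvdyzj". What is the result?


Caesar cipher: shift "fvdyzj" by 24
  'f' (pos 5) + 24 = pos 3 = 'd'
  'v' (pos 21) + 24 = pos 19 = 't'
  'd' (pos 3) + 24 = pos 1 = 'b'
  'y' (pos 24) + 24 = pos 22 = 'w'
  'z' (pos 25) + 24 = pos 23 = 'x'
  'j' (pos 9) + 24 = pos 7 = 'h'
Result: dtbwxh

dtbwxh


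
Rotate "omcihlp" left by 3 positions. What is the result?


Input: "omcihlp", rotate left by 3
First 3 characters: "omc"
Remaining characters: "ihlp"
Concatenate remaining + first: "ihlp" + "omc" = "ihlpomc"

ihlpomc


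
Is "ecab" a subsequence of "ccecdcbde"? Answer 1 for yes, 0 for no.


Check if "ecab" is a subsequence of "ccecdcbde"
Greedy scan:
  Position 0 ('c'): no match needed
  Position 1 ('c'): no match needed
  Position 2 ('e'): matches sub[0] = 'e'
  Position 3 ('c'): matches sub[1] = 'c'
  Position 4 ('d'): no match needed
  Position 5 ('c'): no match needed
  Position 6 ('b'): no match needed
  Position 7 ('d'): no match needed
  Position 8 ('e'): no match needed
Only matched 2/4 characters => not a subsequence

0


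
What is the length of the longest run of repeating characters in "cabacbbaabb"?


Input: "cabacbbaabb"
Scanning for longest run:
  Position 1 ('a'): new char, reset run to 1
  Position 2 ('b'): new char, reset run to 1
  Position 3 ('a'): new char, reset run to 1
  Position 4 ('c'): new char, reset run to 1
  Position 5 ('b'): new char, reset run to 1
  Position 6 ('b'): continues run of 'b', length=2
  Position 7 ('a'): new char, reset run to 1
  Position 8 ('a'): continues run of 'a', length=2
  Position 9 ('b'): new char, reset run to 1
  Position 10 ('b'): continues run of 'b', length=2
Longest run: 'b' with length 2

2


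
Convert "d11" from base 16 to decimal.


Input: "d11" in base 16
Positional expansion:
  Digit 'd' (value 13) x 16^2 = 3328
  Digit '1' (value 1) x 16^1 = 16
  Digit '1' (value 1) x 16^0 = 1
Sum = 3345

3345


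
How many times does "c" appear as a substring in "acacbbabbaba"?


Searching for "c" in "acacbbabbaba"
Scanning each position:
  Position 0: "a" => no
  Position 1: "c" => MATCH
  Position 2: "a" => no
  Position 3: "c" => MATCH
  Position 4: "b" => no
  Position 5: "b" => no
  Position 6: "a" => no
  Position 7: "b" => no
  Position 8: "b" => no
  Position 9: "a" => no
  Position 10: "b" => no
  Position 11: "a" => no
Total occurrences: 2

2


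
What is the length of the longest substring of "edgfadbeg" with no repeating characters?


Input: "edgfadbeg"
Sliding window (track last position of each char):
  Position 0 ('e'): window [0,0] length 1 -- new best
  Position 1 ('d'): window [0,1] length 2 -- new best
  Position 2 ('g'): window [0,2] length 3 -- new best
  Position 3 ('f'): window [0,3] length 4 -- new best
  Position 4 ('a'): window [0,4] length 5 -- new best
  Position 5 ('d'): repeat (last at 1), move window start to 2
  Position 5 ('d'): window [2,5] length 4
  Position 6 ('b'): window [2,6] length 5
  Position 7 ('e'): window [2,7] length 6 -- new best
  Position 8 ('g'): repeat (last at 2), move window start to 3
  Position 8 ('g'): window [3,8] length 6
Longest substring with no repeats: "gfadbe" with length 6

6


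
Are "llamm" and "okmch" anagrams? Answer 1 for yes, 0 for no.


Strings: "llamm", "okmch"
Sorted first:  allmm
Sorted second: chkmo
Differ at position 0: 'a' vs 'c' => not anagrams

0


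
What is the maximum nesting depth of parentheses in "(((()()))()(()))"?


Input: "(((()()))()(()))"
Tracking depth:
  Position 0 '(': depth becomes 1
  Position 1 '(': depth becomes 2
  Position 2 '(': depth becomes 3
  Position 3 '(': depth becomes 4
  Position 4 ')': depth becomes 3
  Position 5 '(': depth becomes 4
  Position 6 ')': depth becomes 3
  Position 7 ')': depth becomes 2
  Position 8 ')': depth becomes 1
  Position 9 '(': depth becomes 2
  Position 10 ')': depth becomes 1
  Position 11 '(': depth becomes 2
  Position 12 '(': depth becomes 3
  Position 13 ')': depth becomes 2
  Position 14 ')': depth becomes 1
  Position 15 ')': depth becomes 0
Maximum depth reached: 4

4


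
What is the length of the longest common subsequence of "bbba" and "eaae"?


LCS of "bbba" and "eaae"
DP table:
           e    a    a    e
      0    0    0    0    0
  b   0    0    0    0    0
  b   0    0    0    0    0
  b   0    0    0    0    0
  a   0    0    1    1    1
LCS length = dp[4][4] = 1

1


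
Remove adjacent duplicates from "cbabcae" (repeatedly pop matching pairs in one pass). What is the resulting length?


Input: cbabcae
Stack-based adjacent duplicate removal:
  Read 'c': push. Stack: c
  Read 'b': push. Stack: cb
  Read 'a': push. Stack: cba
  Read 'b': push. Stack: cbab
  Read 'c': push. Stack: cbabc
  Read 'a': push. Stack: cbabca
  Read 'e': push. Stack: cbabcae
Final stack: "cbabcae" (length 7)

7


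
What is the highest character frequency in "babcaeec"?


Input: babcaeec
Character counts:
  'a': 2
  'b': 2
  'c': 2
  'e': 2
Maximum frequency: 2

2


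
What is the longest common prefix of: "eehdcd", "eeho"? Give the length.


Words: eehdcd, eeho
  Position 0: all 'e' => match
  Position 1: all 'e' => match
  Position 2: all 'h' => match
  Position 3: ('d', 'o') => mismatch, stop
LCP = "eeh" (length 3)

3


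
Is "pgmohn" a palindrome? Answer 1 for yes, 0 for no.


Input: pgmohn
Reversed: nhomgp
  Compare pos 0 ('p') with pos 5 ('n'): MISMATCH
  Compare pos 1 ('g') with pos 4 ('h'): MISMATCH
  Compare pos 2 ('m') with pos 3 ('o'): MISMATCH
Result: not a palindrome

0


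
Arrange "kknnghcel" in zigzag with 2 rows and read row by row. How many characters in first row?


Zigzag "kknnghcel" into 2 rows:
Placing characters:
  'k' => row 0
  'k' => row 1
  'n' => row 0
  'n' => row 1
  'g' => row 0
  'h' => row 1
  'c' => row 0
  'e' => row 1
  'l' => row 0
Rows:
  Row 0: "kngcl"
  Row 1: "knhe"
First row length: 5

5


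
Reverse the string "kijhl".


Input: kijhl
Reading characters right to left:
  Position 4: 'l'
  Position 3: 'h'
  Position 2: 'j'
  Position 1: 'i'
  Position 0: 'k'
Reversed: lhjik

lhjik


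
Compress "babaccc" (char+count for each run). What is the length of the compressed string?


Input: babaccc
Runs:
  'b' x 1 => "b1"
  'a' x 1 => "a1"
  'b' x 1 => "b1"
  'a' x 1 => "a1"
  'c' x 3 => "c3"
Compressed: "b1a1b1a1c3"
Compressed length: 10

10


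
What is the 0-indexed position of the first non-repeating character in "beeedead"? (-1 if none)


Input: beeedead
Character frequencies:
  'a': 1
  'b': 1
  'd': 2
  'e': 4
Scanning left to right for freq == 1:
  Position 0 ('b'): unique! => answer = 0

0


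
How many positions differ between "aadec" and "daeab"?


Comparing "aadec" and "daeab" position by position:
  Position 0: 'a' vs 'd' => DIFFER
  Position 1: 'a' vs 'a' => same
  Position 2: 'd' vs 'e' => DIFFER
  Position 3: 'e' vs 'a' => DIFFER
  Position 4: 'c' vs 'b' => DIFFER
Positions that differ: 4

4


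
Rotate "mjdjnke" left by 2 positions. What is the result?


Input: "mjdjnke", rotate left by 2
First 2 characters: "mj"
Remaining characters: "djnke"
Concatenate remaining + first: "djnke" + "mj" = "djnkemj"

djnkemj


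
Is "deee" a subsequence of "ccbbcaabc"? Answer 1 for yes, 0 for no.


Check if "deee" is a subsequence of "ccbbcaabc"
Greedy scan:
  Position 0 ('c'): no match needed
  Position 1 ('c'): no match needed
  Position 2 ('b'): no match needed
  Position 3 ('b'): no match needed
  Position 4 ('c'): no match needed
  Position 5 ('a'): no match needed
  Position 6 ('a'): no match needed
  Position 7 ('b'): no match needed
  Position 8 ('c'): no match needed
Only matched 0/4 characters => not a subsequence

0


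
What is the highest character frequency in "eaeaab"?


Input: eaeaab
Character counts:
  'a': 3
  'b': 1
  'e': 2
Maximum frequency: 3

3


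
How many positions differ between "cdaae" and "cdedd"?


Comparing "cdaae" and "cdedd" position by position:
  Position 0: 'c' vs 'c' => same
  Position 1: 'd' vs 'd' => same
  Position 2: 'a' vs 'e' => DIFFER
  Position 3: 'a' vs 'd' => DIFFER
  Position 4: 'e' vs 'd' => DIFFER
Positions that differ: 3

3


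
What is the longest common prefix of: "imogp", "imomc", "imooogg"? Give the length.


Words: imogp, imomc, imooogg
  Position 0: all 'i' => match
  Position 1: all 'm' => match
  Position 2: all 'o' => match
  Position 3: ('g', 'm', 'o') => mismatch, stop
LCP = "imo" (length 3)

3


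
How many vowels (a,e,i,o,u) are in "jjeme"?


Input: jjeme
Checking each character:
  'j' at position 0: consonant
  'j' at position 1: consonant
  'e' at position 2: vowel (running total: 1)
  'm' at position 3: consonant
  'e' at position 4: vowel (running total: 2)
Total vowels: 2

2


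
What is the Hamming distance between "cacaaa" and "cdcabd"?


Comparing "cacaaa" and "cdcabd" position by position:
  Position 0: 'c' vs 'c' => same
  Position 1: 'a' vs 'd' => differ
  Position 2: 'c' vs 'c' => same
  Position 3: 'a' vs 'a' => same
  Position 4: 'a' vs 'b' => differ
  Position 5: 'a' vs 'd' => differ
Total differences (Hamming distance): 3

3


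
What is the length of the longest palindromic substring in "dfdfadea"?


Input: "dfdfadea"
Checking substrings for palindromes:
  [0:3] "dfd" (len 3) => palindrome
  [1:4] "fdf" (len 3) => palindrome
Longest palindromic substring: "dfd" with length 3

3


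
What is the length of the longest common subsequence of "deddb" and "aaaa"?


LCS of "deddb" and "aaaa"
DP table:
           a    a    a    a
      0    0    0    0    0
  d   0    0    0    0    0
  e   0    0    0    0    0
  d   0    0    0    0    0
  d   0    0    0    0    0
  b   0    0    0    0    0
LCS length = dp[5][4] = 0

0


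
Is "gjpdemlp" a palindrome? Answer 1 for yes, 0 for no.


Input: gjpdemlp
Reversed: plmedpjg
  Compare pos 0 ('g') with pos 7 ('p'): MISMATCH
  Compare pos 1 ('j') with pos 6 ('l'): MISMATCH
  Compare pos 2 ('p') with pos 5 ('m'): MISMATCH
  Compare pos 3 ('d') with pos 4 ('e'): MISMATCH
Result: not a palindrome

0


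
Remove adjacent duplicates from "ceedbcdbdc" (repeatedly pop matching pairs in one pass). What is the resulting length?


Input: ceedbcdbdc
Stack-based adjacent duplicate removal:
  Read 'c': push. Stack: c
  Read 'e': push. Stack: ce
  Read 'e': matches stack top 'e' => pop. Stack: c
  Read 'd': push. Stack: cd
  Read 'b': push. Stack: cdb
  Read 'c': push. Stack: cdbc
  Read 'd': push. Stack: cdbcd
  Read 'b': push. Stack: cdbcdb
  Read 'd': push. Stack: cdbcdbd
  Read 'c': push. Stack: cdbcdbdc
Final stack: "cdbcdbdc" (length 8)

8


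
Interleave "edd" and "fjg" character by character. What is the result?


Interleaving "edd" and "fjg":
  Position 0: 'e' from first, 'f' from second => "ef"
  Position 1: 'd' from first, 'j' from second => "dj"
  Position 2: 'd' from first, 'g' from second => "dg"
Result: efdjdg

efdjdg


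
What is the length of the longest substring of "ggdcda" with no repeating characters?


Input: "ggdcda"
Sliding window (track last position of each char):
  Position 0 ('g'): window [0,0] length 1 -- new best
  Position 1 ('g'): repeat (last at 0), move window start to 1
  Position 1 ('g'): window [1,1] length 1
  Position 2 ('d'): window [1,2] length 2 -- new best
  Position 3 ('c'): window [1,3] length 3 -- new best
  Position 4 ('d'): repeat (last at 2), move window start to 3
  Position 4 ('d'): window [3,4] length 2
  Position 5 ('a'): window [3,5] length 3
Longest substring with no repeats: "gdc" with length 3

3


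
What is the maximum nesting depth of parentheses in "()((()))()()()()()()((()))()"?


Input: "()((()))()()()()()()((()))()"
Tracking depth:
  Position 0 '(': depth becomes 1
  Position 1 ')': depth becomes 0
  Position 2 '(': depth becomes 1
  Position 3 '(': depth becomes 2
  Position 4 '(': depth becomes 3
  Position 5 ')': depth becomes 2
  Position 6 ')': depth becomes 1
  Position 7 ')': depth becomes 0
  Position 8 '(': depth becomes 1
  Position 9 ')': depth becomes 0
  Position 10 '(': depth becomes 1
  Position 11 ')': depth becomes 0
  Position 12 '(': depth becomes 1
  Position 13 ')': depth becomes 0
  Position 14 '(': depth becomes 1
  Position 15 ')': depth becomes 0
  Position 16 '(': depth becomes 1
  Position 17 ')': depth becomes 0
  Position 18 '(': depth becomes 1
  Position 19 ')': depth becomes 0
  Position 20 '(': depth becomes 1
  Position 21 '(': depth becomes 2
  Position 22 '(': depth becomes 3
  Position 23 ')': depth becomes 2
  Position 24 ')': depth becomes 1
  Position 25 ')': depth becomes 0
  Position 26 '(': depth becomes 1
  Position 27 ')': depth becomes 0
Maximum depth reached: 3

3


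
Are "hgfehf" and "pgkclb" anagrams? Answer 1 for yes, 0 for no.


Strings: "hgfehf", "pgkclb"
Sorted first:  effghh
Sorted second: bcgklp
Differ at position 0: 'e' vs 'b' => not anagrams

0


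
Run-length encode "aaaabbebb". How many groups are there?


Input: aaaabbebb
Scanning for consecutive runs:
  Group 1: 'a' x 4 (positions 0-3)
  Group 2: 'b' x 2 (positions 4-5)
  Group 3: 'e' x 1 (positions 6-6)
  Group 4: 'b' x 2 (positions 7-8)
Total groups: 4

4


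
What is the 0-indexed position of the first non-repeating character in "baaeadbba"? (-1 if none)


Input: baaeadbba
Character frequencies:
  'a': 4
  'b': 3
  'd': 1
  'e': 1
Scanning left to right for freq == 1:
  Position 0 ('b'): freq=3, skip
  Position 1 ('a'): freq=4, skip
  Position 2 ('a'): freq=4, skip
  Position 3 ('e'): unique! => answer = 3

3


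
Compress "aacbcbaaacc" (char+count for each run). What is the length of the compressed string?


Input: aacbcbaaacc
Runs:
  'a' x 2 => "a2"
  'c' x 1 => "c1"
  'b' x 1 => "b1"
  'c' x 1 => "c1"
  'b' x 1 => "b1"
  'a' x 3 => "a3"
  'c' x 2 => "c2"
Compressed: "a2c1b1c1b1a3c2"
Compressed length: 14

14


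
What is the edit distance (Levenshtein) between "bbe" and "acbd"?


Computing edit distance: "bbe" -> "acbd"
DP table:
           a    c    b    d
      0    1    2    3    4
  b   1    1    2    2    3
  b   2    2    2    2    3
  e   3    3    3    3    3
Edit distance = dp[3][4] = 3

3


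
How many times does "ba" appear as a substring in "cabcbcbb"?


Searching for "ba" in "cabcbcbb"
Scanning each position:
  Position 0: "ca" => no
  Position 1: "ab" => no
  Position 2: "bc" => no
  Position 3: "cb" => no
  Position 4: "bc" => no
  Position 5: "cb" => no
  Position 6: "bb" => no
Total occurrences: 0

0


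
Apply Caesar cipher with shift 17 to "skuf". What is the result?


Caesar cipher: shift "skuf" by 17
  's' (pos 18) + 17 = pos 9 = 'j'
  'k' (pos 10) + 17 = pos 1 = 'b'
  'u' (pos 20) + 17 = pos 11 = 'l'
  'f' (pos 5) + 17 = pos 22 = 'w'
Result: jblw

jblw


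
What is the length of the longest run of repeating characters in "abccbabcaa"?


Input: "abccbabcaa"
Scanning for longest run:
  Position 1 ('b'): new char, reset run to 1
  Position 2 ('c'): new char, reset run to 1
  Position 3 ('c'): continues run of 'c', length=2
  Position 4 ('b'): new char, reset run to 1
  Position 5 ('a'): new char, reset run to 1
  Position 6 ('b'): new char, reset run to 1
  Position 7 ('c'): new char, reset run to 1
  Position 8 ('a'): new char, reset run to 1
  Position 9 ('a'): continues run of 'a', length=2
Longest run: 'c' with length 2

2


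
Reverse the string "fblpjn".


Input: fblpjn
Reading characters right to left:
  Position 5: 'n'
  Position 4: 'j'
  Position 3: 'p'
  Position 2: 'l'
  Position 1: 'b'
  Position 0: 'f'
Reversed: njplbf

njplbf


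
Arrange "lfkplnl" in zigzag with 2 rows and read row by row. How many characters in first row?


Zigzag "lfkplnl" into 2 rows:
Placing characters:
  'l' => row 0
  'f' => row 1
  'k' => row 0
  'p' => row 1
  'l' => row 0
  'n' => row 1
  'l' => row 0
Rows:
  Row 0: "lkll"
  Row 1: "fpn"
First row length: 4

4


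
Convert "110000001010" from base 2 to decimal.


Input: "110000001010" in base 2
Positional expansion:
  Digit '1' (value 1) x 2^11 = 2048
  Digit '1' (value 1) x 2^10 = 1024
  Digit '0' (value 0) x 2^9 = 0
  Digit '0' (value 0) x 2^8 = 0
  Digit '0' (value 0) x 2^7 = 0
  Digit '0' (value 0) x 2^6 = 0
  Digit '0' (value 0) x 2^5 = 0
  Digit '0' (value 0) x 2^4 = 0
  Digit '1' (value 1) x 2^3 = 8
  Digit '0' (value 0) x 2^2 = 0
  Digit '1' (value 1) x 2^1 = 2
  Digit '0' (value 0) x 2^0 = 0
Sum = 3082

3082


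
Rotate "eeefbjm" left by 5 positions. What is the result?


Input: "eeefbjm", rotate left by 5
First 5 characters: "eeefb"
Remaining characters: "jm"
Concatenate remaining + first: "jm" + "eeefb" = "jmeeefb"

jmeeefb


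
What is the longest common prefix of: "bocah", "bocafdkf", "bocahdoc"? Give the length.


Words: bocah, bocafdkf, bocahdoc
  Position 0: all 'b' => match
  Position 1: all 'o' => match
  Position 2: all 'c' => match
  Position 3: all 'a' => match
  Position 4: ('h', 'f', 'h') => mismatch, stop
LCP = "boca" (length 4)

4


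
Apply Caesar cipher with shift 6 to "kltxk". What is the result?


Caesar cipher: shift "kltxk" by 6
  'k' (pos 10) + 6 = pos 16 = 'q'
  'l' (pos 11) + 6 = pos 17 = 'r'
  't' (pos 19) + 6 = pos 25 = 'z'
  'x' (pos 23) + 6 = pos 3 = 'd'
  'k' (pos 10) + 6 = pos 16 = 'q'
Result: qrzdq

qrzdq


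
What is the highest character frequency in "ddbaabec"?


Input: ddbaabec
Character counts:
  'a': 2
  'b': 2
  'c': 1
  'd': 2
  'e': 1
Maximum frequency: 2

2


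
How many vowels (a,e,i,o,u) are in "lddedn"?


Input: lddedn
Checking each character:
  'l' at position 0: consonant
  'd' at position 1: consonant
  'd' at position 2: consonant
  'e' at position 3: vowel (running total: 1)
  'd' at position 4: consonant
  'n' at position 5: consonant
Total vowels: 1

1


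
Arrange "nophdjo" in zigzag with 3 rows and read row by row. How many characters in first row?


Zigzag "nophdjo" into 3 rows:
Placing characters:
  'n' => row 0
  'o' => row 1
  'p' => row 2
  'h' => row 1
  'd' => row 0
  'j' => row 1
  'o' => row 2
Rows:
  Row 0: "nd"
  Row 1: "ohj"
  Row 2: "po"
First row length: 2

2


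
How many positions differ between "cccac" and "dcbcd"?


Comparing "cccac" and "dcbcd" position by position:
  Position 0: 'c' vs 'd' => DIFFER
  Position 1: 'c' vs 'c' => same
  Position 2: 'c' vs 'b' => DIFFER
  Position 3: 'a' vs 'c' => DIFFER
  Position 4: 'c' vs 'd' => DIFFER
Positions that differ: 4

4


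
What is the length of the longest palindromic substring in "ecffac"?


Input: "ecffac"
Checking substrings for palindromes:
  [2:4] "ff" (len 2) => palindrome
Longest palindromic substring: "ff" with length 2

2


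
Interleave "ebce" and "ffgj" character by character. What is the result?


Interleaving "ebce" and "ffgj":
  Position 0: 'e' from first, 'f' from second => "ef"
  Position 1: 'b' from first, 'f' from second => "bf"
  Position 2: 'c' from first, 'g' from second => "cg"
  Position 3: 'e' from first, 'j' from second => "ej"
Result: efbfcgej

efbfcgej


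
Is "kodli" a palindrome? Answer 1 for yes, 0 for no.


Input: kodli
Reversed: ildok
  Compare pos 0 ('k') with pos 4 ('i'): MISMATCH
  Compare pos 1 ('o') with pos 3 ('l'): MISMATCH
Result: not a palindrome

0


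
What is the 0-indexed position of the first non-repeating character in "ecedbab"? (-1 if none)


Input: ecedbab
Character frequencies:
  'a': 1
  'b': 2
  'c': 1
  'd': 1
  'e': 2
Scanning left to right for freq == 1:
  Position 0 ('e'): freq=2, skip
  Position 1 ('c'): unique! => answer = 1

1


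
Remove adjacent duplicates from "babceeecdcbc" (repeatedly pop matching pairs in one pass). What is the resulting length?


Input: babceeecdcbc
Stack-based adjacent duplicate removal:
  Read 'b': push. Stack: b
  Read 'a': push. Stack: ba
  Read 'b': push. Stack: bab
  Read 'c': push. Stack: babc
  Read 'e': push. Stack: babce
  Read 'e': matches stack top 'e' => pop. Stack: babc
  Read 'e': push. Stack: babce
  Read 'c': push. Stack: babcec
  Read 'd': push. Stack: babcecd
  Read 'c': push. Stack: babcecdc
  Read 'b': push. Stack: babcecdcb
  Read 'c': push. Stack: babcecdcbc
Final stack: "babcecdcbc" (length 10)

10


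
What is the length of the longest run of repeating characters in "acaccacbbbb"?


Input: "acaccacbbbb"
Scanning for longest run:
  Position 1 ('c'): new char, reset run to 1
  Position 2 ('a'): new char, reset run to 1
  Position 3 ('c'): new char, reset run to 1
  Position 4 ('c'): continues run of 'c', length=2
  Position 5 ('a'): new char, reset run to 1
  Position 6 ('c'): new char, reset run to 1
  Position 7 ('b'): new char, reset run to 1
  Position 8 ('b'): continues run of 'b', length=2
  Position 9 ('b'): continues run of 'b', length=3
  Position 10 ('b'): continues run of 'b', length=4
Longest run: 'b' with length 4

4


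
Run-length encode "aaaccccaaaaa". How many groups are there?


Input: aaaccccaaaaa
Scanning for consecutive runs:
  Group 1: 'a' x 3 (positions 0-2)
  Group 2: 'c' x 4 (positions 3-6)
  Group 3: 'a' x 5 (positions 7-11)
Total groups: 3

3


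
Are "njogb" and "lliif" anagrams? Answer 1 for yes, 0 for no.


Strings: "njogb", "lliif"
Sorted first:  bgjno
Sorted second: fiill
Differ at position 0: 'b' vs 'f' => not anagrams

0


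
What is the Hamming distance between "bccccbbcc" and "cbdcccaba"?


Comparing "bccccbbcc" and "cbdcccaba" position by position:
  Position 0: 'b' vs 'c' => differ
  Position 1: 'c' vs 'b' => differ
  Position 2: 'c' vs 'd' => differ
  Position 3: 'c' vs 'c' => same
  Position 4: 'c' vs 'c' => same
  Position 5: 'b' vs 'c' => differ
  Position 6: 'b' vs 'a' => differ
  Position 7: 'c' vs 'b' => differ
  Position 8: 'c' vs 'a' => differ
Total differences (Hamming distance): 7

7


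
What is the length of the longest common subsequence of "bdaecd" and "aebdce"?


LCS of "bdaecd" and "aebdce"
DP table:
           a    e    b    d    c    e
      0    0    0    0    0    0    0
  b   0    0    0    1    1    1    1
  d   0    0    0    1    2    2    2
  a   0    1    1    1    2    2    2
  e   0    1    2    2    2    2    3
  c   0    1    2    2    2    3    3
  d   0    1    2    2    3    3    3
LCS length = dp[6][6] = 3

3


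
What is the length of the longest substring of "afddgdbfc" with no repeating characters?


Input: "afddgdbfc"
Sliding window (track last position of each char):
  Position 0 ('a'): window [0,0] length 1 -- new best
  Position 1 ('f'): window [0,1] length 2 -- new best
  Position 2 ('d'): window [0,2] length 3 -- new best
  Position 3 ('d'): repeat (last at 2), move window start to 3
  Position 3 ('d'): window [3,3] length 1
  Position 4 ('g'): window [3,4] length 2
  Position 5 ('d'): repeat (last at 3), move window start to 4
  Position 5 ('d'): window [4,5] length 2
  Position 6 ('b'): window [4,6] length 3
  Position 7 ('f'): window [4,7] length 4 -- new best
  Position 8 ('c'): window [4,8] length 5 -- new best
Longest substring with no repeats: "gdbfc" with length 5

5


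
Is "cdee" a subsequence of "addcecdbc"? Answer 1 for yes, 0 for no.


Check if "cdee" is a subsequence of "addcecdbc"
Greedy scan:
  Position 0 ('a'): no match needed
  Position 1 ('d'): no match needed
  Position 2 ('d'): no match needed
  Position 3 ('c'): matches sub[0] = 'c'
  Position 4 ('e'): no match needed
  Position 5 ('c'): no match needed
  Position 6 ('d'): matches sub[1] = 'd'
  Position 7 ('b'): no match needed
  Position 8 ('c'): no match needed
Only matched 2/4 characters => not a subsequence

0


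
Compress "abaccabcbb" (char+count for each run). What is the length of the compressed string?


Input: abaccabcbb
Runs:
  'a' x 1 => "a1"
  'b' x 1 => "b1"
  'a' x 1 => "a1"
  'c' x 2 => "c2"
  'a' x 1 => "a1"
  'b' x 1 => "b1"
  'c' x 1 => "c1"
  'b' x 2 => "b2"
Compressed: "a1b1a1c2a1b1c1b2"
Compressed length: 16

16


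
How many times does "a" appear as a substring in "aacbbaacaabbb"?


Searching for "a" in "aacbbaacaabbb"
Scanning each position:
  Position 0: "a" => MATCH
  Position 1: "a" => MATCH
  Position 2: "c" => no
  Position 3: "b" => no
  Position 4: "b" => no
  Position 5: "a" => MATCH
  Position 6: "a" => MATCH
  Position 7: "c" => no
  Position 8: "a" => MATCH
  Position 9: "a" => MATCH
  Position 10: "b" => no
  Position 11: "b" => no
  Position 12: "b" => no
Total occurrences: 6

6


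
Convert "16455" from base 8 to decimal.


Input: "16455" in base 8
Positional expansion:
  Digit '1' (value 1) x 8^4 = 4096
  Digit '6' (value 6) x 8^3 = 3072
  Digit '4' (value 4) x 8^2 = 256
  Digit '5' (value 5) x 8^1 = 40
  Digit '5' (value 5) x 8^0 = 5
Sum = 7469

7469


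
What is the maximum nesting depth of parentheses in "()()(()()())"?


Input: "()()(()()())"
Tracking depth:
  Position 0 '(': depth becomes 1
  Position 1 ')': depth becomes 0
  Position 2 '(': depth becomes 1
  Position 3 ')': depth becomes 0
  Position 4 '(': depth becomes 1
  Position 5 '(': depth becomes 2
  Position 6 ')': depth becomes 1
  Position 7 '(': depth becomes 2
  Position 8 ')': depth becomes 1
  Position 9 '(': depth becomes 2
  Position 10 ')': depth becomes 1
  Position 11 ')': depth becomes 0
Maximum depth reached: 2

2


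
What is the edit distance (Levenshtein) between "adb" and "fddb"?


Computing edit distance: "adb" -> "fddb"
DP table:
           f    d    d    b
      0    1    2    3    4
  a   1    1    2    3    4
  d   2    2    1    2    3
  b   3    3    2    2    2
Edit distance = dp[3][4] = 2

2
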